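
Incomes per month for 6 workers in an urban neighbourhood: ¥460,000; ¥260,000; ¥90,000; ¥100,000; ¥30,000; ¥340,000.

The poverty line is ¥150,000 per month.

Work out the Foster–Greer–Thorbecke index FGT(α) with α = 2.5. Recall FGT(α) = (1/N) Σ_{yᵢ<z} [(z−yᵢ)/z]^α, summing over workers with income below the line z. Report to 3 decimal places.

0.123

Incomes under z: ¥30,000, ¥90,000, ¥100,000 (q = 3 of N = 6).
Normalized shortfalls: (150000−30000)/150000 = 0.8000; (150000−90000)/150000 = 0.4000; (150000−100000)/150000 = 0.3333.
Raised to α = 2.5: 0.57243; 0.10119; 0.06415.
Sum = 0.737776; FGT(2.5) = 0.737776 / 6 = 0.123.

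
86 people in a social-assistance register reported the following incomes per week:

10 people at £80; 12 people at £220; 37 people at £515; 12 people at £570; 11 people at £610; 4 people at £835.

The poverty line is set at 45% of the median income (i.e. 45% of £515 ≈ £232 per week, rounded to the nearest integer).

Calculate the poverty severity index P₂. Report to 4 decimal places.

Below z: 10×£80, 12×£220 (q = 22 of N = 86).
Normalized shortfalls: (232−80)/232 = 0.6552 (×10); (232−220)/232 = 0.0517 (×12).
Squared: 0.4293 (×10); 0.0027 (×12).
Sum = 4.324614; P₂ = 4.324614 / 86 = 0.0503.

0.0503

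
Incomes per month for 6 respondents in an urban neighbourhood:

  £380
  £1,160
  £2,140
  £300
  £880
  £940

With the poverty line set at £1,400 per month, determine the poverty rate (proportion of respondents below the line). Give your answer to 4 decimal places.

0.8333

5 of the 6 respondents have income below £1,400.
H = 5/6 = 0.8333.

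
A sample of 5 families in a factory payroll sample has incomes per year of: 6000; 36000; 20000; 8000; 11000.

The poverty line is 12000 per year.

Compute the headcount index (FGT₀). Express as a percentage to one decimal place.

60.0%

3 of the 5 families have income below 12000.
H = 3/5 = 60.0%.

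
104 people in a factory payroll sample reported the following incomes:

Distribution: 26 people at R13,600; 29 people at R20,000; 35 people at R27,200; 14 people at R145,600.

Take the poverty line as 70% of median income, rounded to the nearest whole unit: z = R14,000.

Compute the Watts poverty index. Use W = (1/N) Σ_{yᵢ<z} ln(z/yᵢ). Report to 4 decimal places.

Below the line: 26×R13,600 (q = 26 of N = 104).
Log gaps: ln(14000/13600) = 0.0290 (×26).
W = 0.753676 / 104 = 0.0072.

0.0072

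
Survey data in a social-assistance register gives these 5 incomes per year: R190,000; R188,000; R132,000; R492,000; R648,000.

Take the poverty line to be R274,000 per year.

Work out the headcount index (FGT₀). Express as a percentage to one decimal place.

60.0%

3 of the 5 workers have income below R274,000.
H = 3/5 = 60.0%.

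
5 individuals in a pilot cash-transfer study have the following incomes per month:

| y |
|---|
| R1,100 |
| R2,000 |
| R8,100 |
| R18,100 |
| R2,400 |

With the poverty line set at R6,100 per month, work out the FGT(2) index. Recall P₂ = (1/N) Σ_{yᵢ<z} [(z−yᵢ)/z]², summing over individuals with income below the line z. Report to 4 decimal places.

Below the line: R1,100, R2,000, R2,400 (q = 3 of N = 5).
Normalized shortfalls: (6100−1100)/6100 = 0.8197; (6100−2000)/6100 = 0.6721; (6100−2400)/6100 = 0.6066.
Squared: 0.6719; 0.4518; 0.3679.
Sum = 1.491535; P₂ = 1.491535 / 5 = 0.2983.

0.2983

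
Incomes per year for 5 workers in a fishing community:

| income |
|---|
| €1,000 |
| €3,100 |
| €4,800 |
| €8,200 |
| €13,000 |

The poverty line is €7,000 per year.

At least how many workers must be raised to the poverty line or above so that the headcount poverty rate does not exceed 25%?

2

3 of the 5 workers are poor, so H = 3/5 = 0.600.
A headcount ratio of at most 25% allows at most ⌊0.25 × 5⌋ = 1 poor workers.
So at least 3 − 1 = 2 must be lifted.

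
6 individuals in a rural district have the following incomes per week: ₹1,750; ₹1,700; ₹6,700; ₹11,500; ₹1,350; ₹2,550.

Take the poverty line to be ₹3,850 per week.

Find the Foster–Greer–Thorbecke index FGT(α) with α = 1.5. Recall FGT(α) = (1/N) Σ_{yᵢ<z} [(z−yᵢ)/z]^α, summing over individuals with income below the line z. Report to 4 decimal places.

Below z: ₹1,350, ₹1,700, ₹1,750, ₹2,550 (q = 4 of N = 6).
Gap ratios (z−y)/z: (3850−1350)/3850 = 0.6494; (3850−1700)/3850 = 0.5584; (3850−1750)/3850 = 0.5455; (3850−2550)/3850 = 0.3377.
Raised to α = 1.5: 0.52326; 0.41732; 0.40284; 0.19621.
Sum = 1.539635; FGT(1.5) = 1.539635 / 6 = 0.2566.

0.2566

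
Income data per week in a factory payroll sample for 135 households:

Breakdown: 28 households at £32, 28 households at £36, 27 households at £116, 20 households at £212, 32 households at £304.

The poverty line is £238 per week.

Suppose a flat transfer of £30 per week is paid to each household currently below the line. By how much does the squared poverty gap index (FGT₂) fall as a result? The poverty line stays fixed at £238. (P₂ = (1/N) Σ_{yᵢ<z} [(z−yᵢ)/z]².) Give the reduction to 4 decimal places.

Before: below the line — 28×£32, 28×£36, 27×£116, 20×£212; squared poverty gap index (FGT₂) = 0.359112.
After the £30 transfer: below the line — 28×£62, 28×£66, 27×£146; squared poverty gap index (FGT₂) = 0.251631.
Reduction = 0.359112 − 0.251631 = 0.1075.

0.1075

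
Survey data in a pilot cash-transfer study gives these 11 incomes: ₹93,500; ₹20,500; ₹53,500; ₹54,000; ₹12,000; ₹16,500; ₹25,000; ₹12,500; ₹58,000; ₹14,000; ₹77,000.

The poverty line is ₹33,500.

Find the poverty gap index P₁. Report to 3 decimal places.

0.273

Incomes under z: ₹12,000, ₹12,500, ₹14,000, ₹16,500, ₹20,500, ₹25,000 (q = 6 of N = 11).
Relative gaps: (33500−12000)/33500 = 0.6418; (33500−12500)/33500 = 0.6269; (33500−14000)/33500 = 0.5821; (33500−16500)/33500 = 0.5075; (33500−20500)/33500 = 0.3881; (33500−25000)/33500 = 0.2537.
Σ = 3.000000. Dividing by the full population N = 11 gives P₁ = 0.273.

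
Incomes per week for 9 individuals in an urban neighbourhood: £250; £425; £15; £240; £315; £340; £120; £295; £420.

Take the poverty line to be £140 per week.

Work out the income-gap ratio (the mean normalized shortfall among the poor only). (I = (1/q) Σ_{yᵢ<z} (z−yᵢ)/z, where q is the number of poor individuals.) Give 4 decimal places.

Poor units: £15, £120 (q = 2 of N = 9).
Shortfall ratios (z−y)/z: 0.8929, 0.1429; sum = 1.035714.
The income-gap ratio divides by q (the poor only): 1.035714 / 2 = 0.5179.

0.5179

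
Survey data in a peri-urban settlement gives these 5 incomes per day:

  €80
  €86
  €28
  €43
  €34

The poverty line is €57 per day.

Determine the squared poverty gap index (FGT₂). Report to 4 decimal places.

0.0964

Below the line: €28, €34, €43 (q = 3 of N = 5).
Shortfall ratios: (57−28)/57 = 0.5088; (57−34)/57 = 0.4035; (57−43)/57 = 0.2456.
Squared: 0.2588; 0.1628; 0.0603.
Sum = 0.481994; P₂ = 0.481994 / 5 = 0.0964.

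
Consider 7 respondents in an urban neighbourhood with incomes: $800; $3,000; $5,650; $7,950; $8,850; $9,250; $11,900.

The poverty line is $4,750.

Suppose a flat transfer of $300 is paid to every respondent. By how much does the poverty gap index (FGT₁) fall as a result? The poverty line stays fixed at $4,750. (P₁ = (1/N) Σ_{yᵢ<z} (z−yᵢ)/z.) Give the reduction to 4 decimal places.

Before: below the line — $800, $3,000; poverty gap index (FGT₁) = 0.171429.
After the $300 transfer: below the line — $1,100, $3,300; poverty gap index (FGT₁) = 0.153383.
Reduction = 0.171429 − 0.153383 = 0.0180.

0.0180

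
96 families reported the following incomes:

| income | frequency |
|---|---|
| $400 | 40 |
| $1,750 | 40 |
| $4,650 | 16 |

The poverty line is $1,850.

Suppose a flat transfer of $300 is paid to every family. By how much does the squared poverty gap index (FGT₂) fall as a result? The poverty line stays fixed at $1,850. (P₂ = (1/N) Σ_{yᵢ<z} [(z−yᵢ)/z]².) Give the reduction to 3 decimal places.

Before: below the line — 40×$400, 40×$1,750; squared poverty gap index (FGT₂) = 0.25718.
After the $300 transfer: below the line — 40×$700; squared poverty gap index (FGT₂) = 0.16101.
Reduction = 0.25718 − 0.16101 = 0.096.

0.096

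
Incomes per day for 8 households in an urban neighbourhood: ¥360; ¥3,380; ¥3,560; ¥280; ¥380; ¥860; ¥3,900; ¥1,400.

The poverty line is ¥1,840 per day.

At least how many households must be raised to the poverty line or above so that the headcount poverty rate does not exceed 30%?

3

5 of the 8 households are poor, so H = 5/8 = 0.625.
A headcount ratio of at most 30% allows at most ⌊0.30 × 8⌋ = 2 poor households.
So at least 5 − 2 = 3 must be lifted.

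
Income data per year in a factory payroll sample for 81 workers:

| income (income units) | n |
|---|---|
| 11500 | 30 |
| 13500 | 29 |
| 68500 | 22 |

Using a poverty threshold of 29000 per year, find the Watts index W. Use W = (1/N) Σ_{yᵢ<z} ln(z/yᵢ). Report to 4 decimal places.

0.6163

Poor units: 30×11500, 29×13500 (q = 59 of N = 81).
ln(z/y) terms: ln(29000/11500) = 0.9249 (×30); ln(29000/13500) = 0.7646 (×29).
W = 49.922042 / 81 = 0.6163.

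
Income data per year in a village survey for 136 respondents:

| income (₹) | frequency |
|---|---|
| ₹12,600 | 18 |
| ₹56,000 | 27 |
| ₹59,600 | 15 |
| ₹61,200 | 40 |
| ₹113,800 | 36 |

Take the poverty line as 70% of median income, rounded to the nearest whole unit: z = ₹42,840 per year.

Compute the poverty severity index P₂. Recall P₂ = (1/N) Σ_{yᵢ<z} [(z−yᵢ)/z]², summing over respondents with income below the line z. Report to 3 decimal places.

0.066

Below the line: 18×₹12,600 (q = 18 of N = 136).
Normalized shortfalls: (42840−12600)/42840 = 0.7059 (×18).
Squared: 0.4983 (×18).
Sum = 8.968858; P₂ = 8.968858 / 136 = 0.066.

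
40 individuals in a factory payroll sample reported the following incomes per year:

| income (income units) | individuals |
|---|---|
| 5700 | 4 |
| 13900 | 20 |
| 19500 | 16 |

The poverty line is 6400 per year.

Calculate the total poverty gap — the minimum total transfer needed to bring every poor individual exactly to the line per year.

Below the line: 4×5700 (q = 4 of N = 40).
Individual gaps: 4×(6400−5700) = 2800.
Aggregate gap = 2800.

2800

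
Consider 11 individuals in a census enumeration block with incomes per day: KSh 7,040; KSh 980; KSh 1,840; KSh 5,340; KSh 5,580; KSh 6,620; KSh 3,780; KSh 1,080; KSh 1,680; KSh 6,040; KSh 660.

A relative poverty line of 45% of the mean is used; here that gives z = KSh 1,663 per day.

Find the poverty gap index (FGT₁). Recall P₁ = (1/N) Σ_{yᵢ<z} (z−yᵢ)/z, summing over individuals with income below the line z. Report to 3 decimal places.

Below the line: KSh 660, KSh 980, KSh 1,080 (q = 3 of N = 11).
Shortfall ratios: (1663−660)/1663 = 0.6031; (1663−980)/1663 = 0.4107; (1663−1080)/1663 = 0.3506.
Σ = 1.364402. Dividing by the full population N = 11 gives P₁ = 0.124.

0.124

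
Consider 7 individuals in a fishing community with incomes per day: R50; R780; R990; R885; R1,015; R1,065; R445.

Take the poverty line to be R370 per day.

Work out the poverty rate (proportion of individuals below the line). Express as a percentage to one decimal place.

1 of the 7 individuals have income below R370.
H = 1/7 = 14.3%.

14.3%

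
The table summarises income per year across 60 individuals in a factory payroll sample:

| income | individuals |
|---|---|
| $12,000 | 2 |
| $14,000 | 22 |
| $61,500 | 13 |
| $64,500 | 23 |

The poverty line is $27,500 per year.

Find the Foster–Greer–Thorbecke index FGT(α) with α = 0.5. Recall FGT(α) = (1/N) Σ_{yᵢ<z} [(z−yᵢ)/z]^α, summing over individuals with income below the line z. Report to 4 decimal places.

0.2819

Below z: 2×$12,000, 22×$14,000 (q = 24 of N = 60).
Relative gaps: (27500−12000)/27500 = 0.5636 (×2); (27500−14000)/27500 = 0.4909 (×22).
Raised to α = 0.5: 0.75076 (×2); 0.70065 (×22).
Sum = 16.915793; FGT(0.5) = 16.915793 / 60 = 0.2819.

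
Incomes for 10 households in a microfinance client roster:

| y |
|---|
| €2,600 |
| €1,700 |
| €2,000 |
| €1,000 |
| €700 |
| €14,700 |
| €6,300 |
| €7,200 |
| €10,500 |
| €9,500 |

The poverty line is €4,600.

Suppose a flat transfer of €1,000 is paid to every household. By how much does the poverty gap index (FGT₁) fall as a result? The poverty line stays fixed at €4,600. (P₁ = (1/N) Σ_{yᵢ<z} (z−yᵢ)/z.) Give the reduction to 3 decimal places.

Before: below the line — €700, €1,000, €1,700, €2,000, €2,600; poverty gap index (FGT₁) = 0.32609.
After the €1,000 transfer: below the line — €1,700, €2,000, €2,700, €3,000, €3,600; poverty gap index (FGT₁) = 0.21739.
Reduction = 0.32609 − 0.21739 = 0.109.

0.109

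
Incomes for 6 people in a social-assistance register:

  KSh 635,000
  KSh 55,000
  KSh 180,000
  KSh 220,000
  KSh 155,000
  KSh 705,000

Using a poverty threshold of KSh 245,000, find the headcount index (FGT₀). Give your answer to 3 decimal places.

0.667

4 of the 6 people have income below KSh 245,000.
H = 4/6 = 0.667.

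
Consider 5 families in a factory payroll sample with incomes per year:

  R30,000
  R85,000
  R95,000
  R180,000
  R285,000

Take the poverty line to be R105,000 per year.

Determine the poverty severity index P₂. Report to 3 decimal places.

Below the line: R30,000, R85,000, R95,000 (q = 3 of N = 5).
Relative gaps: (105000−30000)/105000 = 0.7143; (105000−85000)/105000 = 0.1905; (105000−95000)/105000 = 0.0952.
Squared: 0.5102; 0.0363; 0.0091.
Sum = 0.555556; P₂ = 0.555556 / 5 = 0.111.

0.111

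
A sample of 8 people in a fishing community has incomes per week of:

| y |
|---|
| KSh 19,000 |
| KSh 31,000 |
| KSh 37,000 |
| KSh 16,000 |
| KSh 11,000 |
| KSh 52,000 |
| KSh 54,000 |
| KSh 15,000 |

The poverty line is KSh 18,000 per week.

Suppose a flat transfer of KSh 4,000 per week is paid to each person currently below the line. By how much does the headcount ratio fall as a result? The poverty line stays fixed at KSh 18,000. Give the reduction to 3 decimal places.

Before: below the line — KSh 11,000, KSh 15,000, KSh 16,000; headcount ratio = 0.37500.
After the KSh 4,000 transfer: below the line — KSh 15,000; headcount ratio = 0.12500.
Reduction = 0.37500 − 0.12500 = 0.250.

0.250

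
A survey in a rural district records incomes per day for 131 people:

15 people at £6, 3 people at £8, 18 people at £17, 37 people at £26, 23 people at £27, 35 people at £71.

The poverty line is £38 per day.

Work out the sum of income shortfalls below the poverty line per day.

Below z: 15×£6, 3×£8, 18×£17, 37×£26, 23×£27 (q = 96 of N = 131).
Individual gaps: 15×(38−6) = 480; 3×(38−8) = 90; 18×(38−17) = 378; 37×(38−26) = 444; 23×(38−27) = 253.
Aggregate gap = £1,645.

£1,645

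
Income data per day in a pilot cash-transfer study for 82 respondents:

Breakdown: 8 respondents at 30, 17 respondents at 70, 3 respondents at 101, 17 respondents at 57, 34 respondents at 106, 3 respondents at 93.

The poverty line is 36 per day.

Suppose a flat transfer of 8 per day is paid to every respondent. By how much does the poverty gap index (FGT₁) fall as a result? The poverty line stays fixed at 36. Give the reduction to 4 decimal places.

Before: below the line — 8×30; poverty gap index (FGT₁) = 0.016260.
After the 8 transfer: below the line — none; poverty gap index (FGT₁) = 0.000000.
Reduction = 0.016260 − 0.000000 = 0.0163.

0.0163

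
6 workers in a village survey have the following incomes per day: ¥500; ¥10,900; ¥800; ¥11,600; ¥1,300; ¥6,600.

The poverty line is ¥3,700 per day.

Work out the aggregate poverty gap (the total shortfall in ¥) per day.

Below the line: ¥500, ¥800, ¥1,300 (q = 3 of N = 6).
Individual gaps: 3700−500 = 3200; 3700−800 = 2900; 3700−1300 = 2400.
Aggregate gap = ¥8,500.

¥8,500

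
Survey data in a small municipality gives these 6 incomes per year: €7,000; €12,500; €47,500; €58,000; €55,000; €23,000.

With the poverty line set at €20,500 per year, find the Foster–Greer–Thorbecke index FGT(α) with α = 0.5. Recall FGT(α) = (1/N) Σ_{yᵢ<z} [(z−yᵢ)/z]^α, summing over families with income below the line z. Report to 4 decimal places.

0.2394

Below z: €7,000, €12,500 (q = 2 of N = 6).
Normalized shortfalls: (20500−7000)/20500 = 0.6585; (20500−12500)/20500 = 0.3902.
Raised to α = 0.5: 0.81150; 0.62470.
Sum = 1.436198; FGT(0.5) = 1.436198 / 6 = 0.2394.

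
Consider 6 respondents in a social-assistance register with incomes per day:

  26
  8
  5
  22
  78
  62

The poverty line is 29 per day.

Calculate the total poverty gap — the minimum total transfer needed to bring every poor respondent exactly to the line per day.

Below z: 5, 8, 22, 26 (q = 4 of N = 6).
Individual gaps: 29−5 = 24; 29−8 = 21; 29−22 = 7; 29−26 = 3.
Aggregate gap = 55.

55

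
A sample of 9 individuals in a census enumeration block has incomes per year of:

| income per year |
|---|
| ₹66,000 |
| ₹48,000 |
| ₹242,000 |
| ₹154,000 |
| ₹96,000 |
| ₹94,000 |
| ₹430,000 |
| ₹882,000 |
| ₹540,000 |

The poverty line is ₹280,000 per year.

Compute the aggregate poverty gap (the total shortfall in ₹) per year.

₹980,000

Poor units: ₹48,000, ₹66,000, ₹94,000, ₹96,000, ₹154,000, ₹242,000 (q = 6 of N = 9).
Individual gaps: 280000−48000 = 232000; 280000−66000 = 214000; 280000−94000 = 186000; 280000−96000 = 184000; 280000−154000 = 126000; 280000−242000 = 38000.
Aggregate gap = ₹980,000.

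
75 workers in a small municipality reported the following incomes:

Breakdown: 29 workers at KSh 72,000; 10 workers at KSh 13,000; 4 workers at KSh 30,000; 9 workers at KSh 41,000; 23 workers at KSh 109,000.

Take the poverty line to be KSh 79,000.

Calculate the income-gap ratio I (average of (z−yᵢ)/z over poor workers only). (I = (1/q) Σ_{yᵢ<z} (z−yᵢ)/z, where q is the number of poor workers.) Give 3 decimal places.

0.341

Poor units: 10×KSh 13,000, 4×KSh 30,000, 9×KSh 41,000, 29×KSh 72,000 (q = 52 of N = 75).
Relative gaps: 0.8354 (×10), 0.6203 (×4), 0.4810 (×9), 0.0886 (×29); sum = 17.734177.
The income-gap ratio divides by q (the poor only): 17.734177 / 52 = 0.341.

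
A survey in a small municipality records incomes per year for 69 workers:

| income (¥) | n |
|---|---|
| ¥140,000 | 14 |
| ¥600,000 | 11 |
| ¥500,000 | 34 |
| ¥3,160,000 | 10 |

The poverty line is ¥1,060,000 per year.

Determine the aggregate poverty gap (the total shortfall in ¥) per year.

¥36,980,000

Incomes under z: 14×¥140,000, 34×¥500,000, 11×¥600,000 (q = 59 of N = 69).
Individual gaps: 14×(1060000−140000) = 12880000; 34×(1060000−500000) = 19040000; 11×(1060000−600000) = 5060000.
Aggregate gap = ¥36,980,000.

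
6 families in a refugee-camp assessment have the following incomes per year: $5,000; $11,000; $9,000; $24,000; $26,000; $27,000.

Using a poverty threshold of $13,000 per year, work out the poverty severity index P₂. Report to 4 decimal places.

0.0828

Below z: $5,000, $9,000, $11,000 (q = 3 of N = 6).
Normalized shortfalls: (13000−5000)/13000 = 0.6154; (13000−9000)/13000 = 0.3077; (13000−11000)/13000 = 0.1538.
Squared: 0.3787; 0.0947; 0.0237.
Sum = 0.497041; P₂ = 0.497041 / 6 = 0.0828.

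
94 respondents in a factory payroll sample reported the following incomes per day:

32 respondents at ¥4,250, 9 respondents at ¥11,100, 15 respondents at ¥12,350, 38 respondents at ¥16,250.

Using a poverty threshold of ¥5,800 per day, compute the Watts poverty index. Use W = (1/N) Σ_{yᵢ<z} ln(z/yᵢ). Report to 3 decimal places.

Incomes under z: 32×¥4,250 (q = 32 of N = 94).
ln(z/y) terms: ln(5800/4250) = 0.3109 (×32).
W = 9.950046 / 94 = 0.106.

0.106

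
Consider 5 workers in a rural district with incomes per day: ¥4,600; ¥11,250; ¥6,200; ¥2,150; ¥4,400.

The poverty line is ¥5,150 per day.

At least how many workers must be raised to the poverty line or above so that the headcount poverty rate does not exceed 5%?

3 of the 5 workers are poor, so H = 3/5 = 0.600.
A headcount ratio of at most 5% allows at most ⌊0.05 × 5⌋ = 0 poor workers.
So at least 3 − 0 = 3 must be lifted.

3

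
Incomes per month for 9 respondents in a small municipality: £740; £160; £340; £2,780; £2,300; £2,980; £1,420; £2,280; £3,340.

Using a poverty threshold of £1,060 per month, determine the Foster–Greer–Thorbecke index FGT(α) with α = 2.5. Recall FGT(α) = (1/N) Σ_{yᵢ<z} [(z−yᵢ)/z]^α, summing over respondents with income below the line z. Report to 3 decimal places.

Below z: £160, £340, £740 (q = 3 of N = 9).
Gap ratios (z−y)/z: (1060−160)/1060 = 0.8491; (1060−340)/1060 = 0.6792; (1060−740)/1060 = 0.3019.
Raised to α = 2.5: 0.66427; 0.38025; 0.05007.
Sum = 1.094587; FGT(2.5) = 1.094587 / 9 = 0.122.

0.122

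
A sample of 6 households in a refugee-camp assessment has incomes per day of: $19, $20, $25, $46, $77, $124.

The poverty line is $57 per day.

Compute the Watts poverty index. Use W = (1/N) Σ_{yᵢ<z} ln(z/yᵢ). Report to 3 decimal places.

0.531

Below the line: $19, $20, $25, $46 (q = 4 of N = 6).
Log gaps: ln(57/19) = 1.0986; ln(57/20) = 1.0473; ln(57/25) = 0.8242; ln(57/46) = 0.2144.
W = 3.184517 / 6 = 0.531.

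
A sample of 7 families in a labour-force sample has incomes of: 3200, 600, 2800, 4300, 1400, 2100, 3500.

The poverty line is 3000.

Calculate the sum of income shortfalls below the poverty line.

Below the line: 600, 1400, 2100, 2800 (q = 4 of N = 7).
Individual gaps: 3000−600 = 2400; 3000−1400 = 1600; 3000−2100 = 900; 3000−2800 = 200.
Aggregate gap = 5100.

5100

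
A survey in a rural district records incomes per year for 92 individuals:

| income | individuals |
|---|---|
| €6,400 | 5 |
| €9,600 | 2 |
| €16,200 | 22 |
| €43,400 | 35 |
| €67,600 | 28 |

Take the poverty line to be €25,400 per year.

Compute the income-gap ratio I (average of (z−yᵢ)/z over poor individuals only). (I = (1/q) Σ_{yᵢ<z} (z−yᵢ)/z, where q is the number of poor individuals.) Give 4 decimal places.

0.4466

Incomes under z: 5×€6,400, 2×€9,600, 22×€16,200 (q = 29 of N = 92).
Shortfall ratios (z−y)/z: 0.7480 (×5), 0.6220 (×2), 0.3622 (×22); sum = 12.952756.
The income-gap ratio divides by q (the poor only): 12.952756 / 29 = 0.4466.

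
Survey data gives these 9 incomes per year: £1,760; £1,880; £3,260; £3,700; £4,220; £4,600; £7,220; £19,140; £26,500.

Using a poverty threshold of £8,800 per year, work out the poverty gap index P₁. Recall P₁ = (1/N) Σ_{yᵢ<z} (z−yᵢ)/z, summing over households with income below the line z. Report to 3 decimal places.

0.441

Poor units: £1,760, £1,880, £3,260, £3,700, £4,220, £4,600, £7,220 (q = 7 of N = 9).
Relative gaps: (8800−1760)/8800 = 0.8000; (8800−1880)/8800 = 0.7864; (8800−3260)/8800 = 0.6295; (8800−3700)/8800 = 0.5795; (8800−4220)/8800 = 0.5205; (8800−4600)/8800 = 0.4773; (8800−7220)/8800 = 0.1795.
Σ = 3.972727. Dividing by the full population N = 9 gives P₁ = 0.441.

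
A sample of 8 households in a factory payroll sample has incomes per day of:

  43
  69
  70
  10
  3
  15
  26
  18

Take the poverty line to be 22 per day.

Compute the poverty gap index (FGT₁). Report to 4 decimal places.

Below z: 3, 10, 15, 18 (q = 4 of N = 8).
Normalized shortfalls: (22−3)/22 = 0.8636; (22−10)/22 = 0.5455; (22−15)/22 = 0.3182; (22−18)/22 = 0.1818.
Sum of shortfalls = 1.909091; P₁ averages over all N: 1.909091 / 8 = 0.2386.

0.2386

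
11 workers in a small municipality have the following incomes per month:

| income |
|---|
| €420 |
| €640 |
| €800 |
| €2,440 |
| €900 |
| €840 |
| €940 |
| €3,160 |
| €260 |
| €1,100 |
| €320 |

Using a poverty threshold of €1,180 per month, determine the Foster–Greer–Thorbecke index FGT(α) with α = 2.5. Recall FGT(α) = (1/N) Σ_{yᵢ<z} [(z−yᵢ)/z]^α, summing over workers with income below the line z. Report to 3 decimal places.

Below z: €260, €320, €420, €640, €800, €840, €900, €940, €1,100 (q = 9 of N = 11).
Gap ratios (z−y)/z: (1180−260)/1180 = 0.7797; (1180−320)/1180 = 0.7288; (1180−420)/1180 = 0.6441; (1180−640)/1180 = 0.4576; (1180−800)/1180 = 0.3220; (1180−840)/1180 = 0.2881; (1180−900)/1180 = 0.2373; (1180−940)/1180 = 0.2034; (1180−1100)/1180 = 0.0678.
Raised to α = 2.5: 0.53674; 0.45346; 0.33291; 0.14167; 0.05885; 0.04456; 0.02743; 0.01866; 0.00120.
Sum = 1.615482; FGT(2.5) = 1.615482 / 11 = 0.147.

0.147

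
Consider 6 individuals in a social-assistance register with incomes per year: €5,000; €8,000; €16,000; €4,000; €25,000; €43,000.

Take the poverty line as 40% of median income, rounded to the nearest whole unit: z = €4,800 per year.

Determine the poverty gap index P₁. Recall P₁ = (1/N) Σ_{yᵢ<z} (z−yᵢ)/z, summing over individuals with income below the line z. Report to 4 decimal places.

Below z: €4,000 (q = 1 of N = 6).
Shortfall ratios: (4800−4000)/4800 = 0.1667.
Sum of shortfalls = 0.166667; P₁ averages over all N: 0.166667 / 6 = 0.0278.

0.0278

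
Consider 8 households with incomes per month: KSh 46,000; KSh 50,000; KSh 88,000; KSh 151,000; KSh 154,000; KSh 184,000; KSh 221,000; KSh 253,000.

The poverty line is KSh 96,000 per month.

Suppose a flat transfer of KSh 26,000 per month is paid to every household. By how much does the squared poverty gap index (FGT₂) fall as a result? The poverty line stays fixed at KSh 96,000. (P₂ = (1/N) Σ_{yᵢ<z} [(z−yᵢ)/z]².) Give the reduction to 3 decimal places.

0.050

Before: below the line — KSh 46,000, KSh 50,000, KSh 88,000; squared poverty gap index (FGT₂) = 0.06348.
After the KSh 26,000 transfer: below the line — KSh 72,000, KSh 76,000; squared poverty gap index (FGT₂) = 0.01324.
Reduction = 0.06348 − 0.01324 = 0.050.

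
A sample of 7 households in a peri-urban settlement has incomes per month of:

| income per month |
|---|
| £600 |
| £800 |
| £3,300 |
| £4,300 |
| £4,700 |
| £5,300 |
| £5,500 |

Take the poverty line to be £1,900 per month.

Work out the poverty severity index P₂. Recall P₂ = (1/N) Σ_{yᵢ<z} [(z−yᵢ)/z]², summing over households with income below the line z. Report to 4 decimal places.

0.1148

Incomes under z: £600, £800 (q = 2 of N = 7).
Shortfall ratios: (1900−600)/1900 = 0.6842; (1900−800)/1900 = 0.5789.
Squared: 0.4681; 0.3352.
Sum = 0.803324; P₂ = 0.803324 / 7 = 0.1148.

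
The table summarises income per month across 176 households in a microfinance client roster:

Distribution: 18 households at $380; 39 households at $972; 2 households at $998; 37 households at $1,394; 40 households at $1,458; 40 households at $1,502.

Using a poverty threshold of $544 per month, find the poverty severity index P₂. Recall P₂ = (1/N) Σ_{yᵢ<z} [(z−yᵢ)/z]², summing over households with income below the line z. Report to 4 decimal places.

0.0093

Incomes under z: 18×$380 (q = 18 of N = 176).
Relative gaps: (544−380)/544 = 0.3015 (×18).
Squared: 0.0909 (×18).
Sum = 1.635921; P₂ = 1.635921 / 176 = 0.0093.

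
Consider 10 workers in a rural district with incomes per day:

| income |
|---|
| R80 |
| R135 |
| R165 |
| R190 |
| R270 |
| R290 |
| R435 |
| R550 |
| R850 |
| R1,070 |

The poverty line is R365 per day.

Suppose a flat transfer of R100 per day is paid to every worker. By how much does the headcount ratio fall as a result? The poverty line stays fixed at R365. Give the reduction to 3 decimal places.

0.200

Before: below the line — R80, R135, R165, R190, R270, R290; headcount ratio = 0.60000.
After the R100 transfer: below the line — R180, R235, R265, R290; headcount ratio = 0.40000.
Reduction = 0.60000 − 0.40000 = 0.200.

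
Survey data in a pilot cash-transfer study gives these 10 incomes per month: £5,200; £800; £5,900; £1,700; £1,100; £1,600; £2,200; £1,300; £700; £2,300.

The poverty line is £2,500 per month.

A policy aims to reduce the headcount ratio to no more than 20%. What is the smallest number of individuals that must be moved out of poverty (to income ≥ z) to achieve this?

8 of the 10 individuals are poor, so H = 8/10 = 0.800.
A headcount ratio of at most 20% allows at most ⌊0.20 × 10⌋ = 2 poor individuals.
So at least 8 − 2 = 6 must be lifted.

6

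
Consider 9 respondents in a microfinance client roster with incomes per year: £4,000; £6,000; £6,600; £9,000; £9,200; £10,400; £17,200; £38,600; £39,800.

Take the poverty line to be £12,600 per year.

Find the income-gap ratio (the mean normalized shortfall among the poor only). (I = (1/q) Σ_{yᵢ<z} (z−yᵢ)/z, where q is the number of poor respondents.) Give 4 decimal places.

0.4021

Incomes under z: £4,000, £6,000, £6,600, £9,000, £9,200, £10,400 (q = 6 of N = 9).
Relative gaps: 0.6825, 0.5238, 0.4762, 0.2857, 0.2698, 0.1746; sum = 2.412698.
The income-gap ratio divides by q (the poor only): 2.412698 / 6 = 0.4021.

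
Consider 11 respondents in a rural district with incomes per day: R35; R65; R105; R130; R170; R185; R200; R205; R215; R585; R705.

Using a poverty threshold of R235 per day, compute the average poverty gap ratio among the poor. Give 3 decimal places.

Below z: R35, R65, R105, R130, R170, R185, R200, R205, R215 (q = 9 of N = 11).
Shortfall ratios (z−y)/z: 0.8511, 0.7234, 0.5532, 0.4468, 0.2766, 0.2128, 0.1489, 0.1277, 0.0851; sum = 3.425532.
I averages over the q = 9 poor units only: 3.425532 / 9 = 0.381.

0.381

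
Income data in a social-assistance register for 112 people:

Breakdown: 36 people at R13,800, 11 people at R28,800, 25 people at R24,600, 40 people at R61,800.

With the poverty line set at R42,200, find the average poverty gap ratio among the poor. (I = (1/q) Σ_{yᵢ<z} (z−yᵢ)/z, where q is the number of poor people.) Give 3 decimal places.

Incomes under z: 36×R13,800, 25×R24,600, 11×R28,800 (q = 72 of N = 112).
Shortfall ratios (z−y)/z: 0.6730 (×36), 0.4171 (×25), 0.3175 (×11); sum = 38.146919.
The income-gap ratio divides by q (the poor only): 38.146919 / 72 = 0.530.

0.530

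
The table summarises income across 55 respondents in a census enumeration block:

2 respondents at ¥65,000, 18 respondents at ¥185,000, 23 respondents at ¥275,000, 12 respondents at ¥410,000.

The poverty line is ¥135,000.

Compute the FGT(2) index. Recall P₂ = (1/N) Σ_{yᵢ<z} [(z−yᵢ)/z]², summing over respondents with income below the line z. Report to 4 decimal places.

0.0098

Below the line: 2×¥65,000 (q = 2 of N = 55).
Relative gaps: (135000−65000)/135000 = 0.5185 (×2).
Squared: 0.2689 (×2).
Sum = 0.537723; P₂ = 0.537723 / 55 = 0.0098.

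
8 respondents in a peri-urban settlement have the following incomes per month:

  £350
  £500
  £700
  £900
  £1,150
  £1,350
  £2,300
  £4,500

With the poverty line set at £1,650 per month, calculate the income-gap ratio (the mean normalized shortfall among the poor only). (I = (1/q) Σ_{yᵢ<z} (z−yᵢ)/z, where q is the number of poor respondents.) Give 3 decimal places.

Below the line: £350, £500, £700, £900, £1,150, £1,350 (q = 6 of N = 8).
Shortfall ratios (z−y)/z: 0.7879, 0.6970, 0.5758, 0.4545, 0.3030, 0.1818; sum = 3.000000.
The income-gap ratio divides by q (the poor only): 3.000000 / 6 = 0.500.

0.500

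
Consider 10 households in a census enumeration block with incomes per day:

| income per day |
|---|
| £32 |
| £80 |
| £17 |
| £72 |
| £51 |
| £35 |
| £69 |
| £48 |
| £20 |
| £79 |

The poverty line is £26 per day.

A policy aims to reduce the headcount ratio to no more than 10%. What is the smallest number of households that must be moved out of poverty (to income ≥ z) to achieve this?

1

Currently q = 2 of N = 10 are below the line (H = 0.200).
A headcount ratio of at most 10% allows at most ⌊0.10 × 10⌋ = 1 poor households.
So at least 2 − 1 = 1 must be lifted.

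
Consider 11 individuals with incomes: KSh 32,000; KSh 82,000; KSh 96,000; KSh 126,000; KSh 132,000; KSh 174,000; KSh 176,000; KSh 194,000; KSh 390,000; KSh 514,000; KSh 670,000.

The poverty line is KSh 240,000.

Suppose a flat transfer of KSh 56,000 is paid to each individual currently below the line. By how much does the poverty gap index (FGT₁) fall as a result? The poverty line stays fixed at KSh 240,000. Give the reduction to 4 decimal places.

0.1659

Before: below the line — KSh 32,000, KSh 82,000, KSh 96,000, KSh 126,000, KSh 132,000, KSh 174,000, KSh 176,000, KSh 194,000; poverty gap index (FGT₁) = 0.343939.
After the KSh 56,000 transfer: below the line — KSh 88,000, KSh 138,000, KSh 152,000, KSh 182,000, KSh 188,000, KSh 230,000, KSh 232,000; poverty gap index (FGT₁) = 0.178030.
Reduction = 0.343939 − 0.178030 = 0.1659.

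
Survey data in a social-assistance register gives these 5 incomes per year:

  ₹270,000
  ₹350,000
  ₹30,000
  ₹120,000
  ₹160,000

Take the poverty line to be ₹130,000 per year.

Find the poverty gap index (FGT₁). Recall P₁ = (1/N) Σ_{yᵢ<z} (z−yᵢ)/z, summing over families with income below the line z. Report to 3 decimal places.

0.169

Incomes under z: ₹30,000, ₹120,000 (q = 2 of N = 5).
Normalized shortfalls: (130000−30000)/130000 = 0.7692; (130000−120000)/130000 = 0.0769.
Sum of shortfalls = 0.846154; P₁ averages over all N: 0.846154 / 5 = 0.169.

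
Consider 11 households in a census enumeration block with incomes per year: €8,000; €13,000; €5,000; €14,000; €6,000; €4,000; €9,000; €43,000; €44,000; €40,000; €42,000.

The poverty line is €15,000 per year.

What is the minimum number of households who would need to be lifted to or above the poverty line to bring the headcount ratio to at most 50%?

2

Currently q = 7 of N = 11 are below the line (H = 0.636).
A headcount ratio of at most 50% allows at most ⌊0.50 × 11⌋ = 5 poor households.
So at least 7 − 5 = 2 must be lifted.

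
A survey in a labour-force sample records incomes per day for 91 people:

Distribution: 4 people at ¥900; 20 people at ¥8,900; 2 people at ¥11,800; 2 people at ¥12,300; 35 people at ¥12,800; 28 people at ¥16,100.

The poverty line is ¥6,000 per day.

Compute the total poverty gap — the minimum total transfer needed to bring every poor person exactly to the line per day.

¥20,400

Incomes under z: 4×¥900 (q = 4 of N = 91).
Individual gaps: 4×(6000−900) = 20400.
Aggregate gap = ¥20,400.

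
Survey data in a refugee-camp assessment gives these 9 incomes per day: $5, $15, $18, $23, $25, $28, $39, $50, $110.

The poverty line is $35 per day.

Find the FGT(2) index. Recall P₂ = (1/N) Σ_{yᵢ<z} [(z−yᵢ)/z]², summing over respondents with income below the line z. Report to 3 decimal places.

Below z: $5, $15, $18, $23, $25, $28 (q = 6 of N = 9).
Relative gaps: (35−5)/35 = 0.8571; (35−15)/35 = 0.5714; (35−18)/35 = 0.4857; (35−23)/35 = 0.3429; (35−25)/35 = 0.2857; (35−28)/35 = 0.2000.
Squared: 0.7347; 0.3265; 0.2359; 0.1176; 0.0816; 0.0400.
Sum = 1.536327; P₂ = 1.536327 / 9 = 0.171.

0.171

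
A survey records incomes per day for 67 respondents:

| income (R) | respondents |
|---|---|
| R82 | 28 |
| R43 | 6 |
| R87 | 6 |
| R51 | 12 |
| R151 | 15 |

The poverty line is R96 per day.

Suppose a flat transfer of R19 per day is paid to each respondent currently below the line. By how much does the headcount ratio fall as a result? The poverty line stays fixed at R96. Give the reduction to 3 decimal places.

Before: below the line — 6×R43, 12×R51, 28×R82, 6×R87; headcount ratio = 0.77612.
After the R19 transfer: below the line — 6×R62, 12×R70; headcount ratio = 0.26866.
Reduction = 0.77612 − 0.26866 = 0.507.

0.507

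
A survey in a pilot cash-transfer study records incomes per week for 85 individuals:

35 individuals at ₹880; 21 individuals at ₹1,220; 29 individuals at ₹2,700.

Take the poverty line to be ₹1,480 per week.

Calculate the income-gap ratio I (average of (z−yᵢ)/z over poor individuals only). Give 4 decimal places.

0.3193

Below the line: 35×₹880, 21×₹1,220 (q = 56 of N = 85).
Relative gaps: 0.4054 (×35), 0.1757 (×21); sum = 17.878378.
I averages over the q = 56 poor units only: 17.878378 / 56 = 0.3193.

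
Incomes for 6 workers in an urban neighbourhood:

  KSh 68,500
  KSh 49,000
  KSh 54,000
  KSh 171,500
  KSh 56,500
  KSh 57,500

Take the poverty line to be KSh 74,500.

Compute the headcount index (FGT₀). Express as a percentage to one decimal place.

5 of the 6 workers have income below KSh 74,500.
H = 5/6 = 83.3%.

83.3%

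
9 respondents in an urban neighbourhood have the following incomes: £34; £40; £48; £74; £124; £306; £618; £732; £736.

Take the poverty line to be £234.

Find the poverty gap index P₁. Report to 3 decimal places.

0.404

Below z: £34, £40, £48, £74, £124 (q = 5 of N = 9).
Normalized shortfalls: (234−34)/234 = 0.8547; (234−40)/234 = 0.8291; (234−48)/234 = 0.7949; (234−74)/234 = 0.6838; (234−124)/234 = 0.4701.
Sum of shortfalls = 3.632479; P₁ averages over all N: 3.632479 / 9 = 0.404.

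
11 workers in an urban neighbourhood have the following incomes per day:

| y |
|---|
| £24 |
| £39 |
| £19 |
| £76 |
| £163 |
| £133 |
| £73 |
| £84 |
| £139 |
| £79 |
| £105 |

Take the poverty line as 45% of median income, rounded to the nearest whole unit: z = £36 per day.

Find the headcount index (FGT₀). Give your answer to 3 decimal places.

2 of the 11 workers have income below £36.
H = 2/11 = 0.182.

0.182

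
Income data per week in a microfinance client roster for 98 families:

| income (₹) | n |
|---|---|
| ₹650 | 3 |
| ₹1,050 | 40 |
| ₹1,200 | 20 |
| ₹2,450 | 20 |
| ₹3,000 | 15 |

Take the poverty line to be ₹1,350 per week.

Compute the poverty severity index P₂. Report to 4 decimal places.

0.0309

Incomes under z: 3×₹650, 40×₹1,050, 20×₹1,200 (q = 63 of N = 98).
Gap ratios (z−y)/z: (1350−650)/1350 = 0.5185 (×3); (1350−1050)/1350 = 0.2222 (×40); (1350−1200)/1350 = 0.1111 (×20).
Squared: 0.2689 (×3); 0.0494 (×40); 0.0123 (×20).
Sum = 3.028807; P₂ = 3.028807 / 98 = 0.0309.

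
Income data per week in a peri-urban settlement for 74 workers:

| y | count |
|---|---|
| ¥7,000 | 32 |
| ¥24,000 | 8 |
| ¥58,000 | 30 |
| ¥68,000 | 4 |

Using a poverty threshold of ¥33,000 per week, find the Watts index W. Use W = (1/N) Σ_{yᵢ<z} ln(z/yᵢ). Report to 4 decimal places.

0.7050

Below z: 32×¥7,000, 8×¥24,000 (q = 40 of N = 74).
Log shortfalls: ln(33000/7000) = 1.5506 (×32); ln(33000/24000) = 0.3185 (×8).
W = 52.166747 / 74 = 0.7050.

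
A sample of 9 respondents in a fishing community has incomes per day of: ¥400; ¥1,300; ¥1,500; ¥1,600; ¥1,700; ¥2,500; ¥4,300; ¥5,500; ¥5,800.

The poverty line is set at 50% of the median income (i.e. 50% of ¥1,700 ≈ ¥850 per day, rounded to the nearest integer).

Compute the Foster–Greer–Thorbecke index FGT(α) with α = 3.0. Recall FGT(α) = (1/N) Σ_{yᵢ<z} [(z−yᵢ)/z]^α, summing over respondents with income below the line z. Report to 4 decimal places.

Below the line: ¥400 (q = 1 of N = 9).
Normalized shortfalls: (850−400)/850 = 0.5294.
Raised to α = 3.0: 0.14838.
Sum = 0.148382; FGT(3.0) = 0.148382 / 9 = 0.0165.

0.0165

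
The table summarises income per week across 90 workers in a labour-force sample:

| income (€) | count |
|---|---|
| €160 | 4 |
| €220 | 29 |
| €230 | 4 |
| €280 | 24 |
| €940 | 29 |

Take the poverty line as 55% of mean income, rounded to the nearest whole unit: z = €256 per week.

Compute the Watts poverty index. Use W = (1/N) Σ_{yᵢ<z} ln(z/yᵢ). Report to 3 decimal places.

Below z: 4×€160, 29×€220, 4×€230 (q = 37 of N = 90).
Log shortfalls: ln(256/160) = 0.4700 (×4); ln(256/220) = 0.1515 (×29); ln(256/230) = 0.1071 (×4).
W = 6.703354 / 90 = 0.074.

0.074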